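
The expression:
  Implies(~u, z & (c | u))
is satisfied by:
  {c: True, u: True, z: True}
  {c: True, u: True, z: False}
  {u: True, z: True, c: False}
  {u: True, z: False, c: False}
  {c: True, z: True, u: False}


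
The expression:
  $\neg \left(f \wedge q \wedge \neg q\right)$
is always true.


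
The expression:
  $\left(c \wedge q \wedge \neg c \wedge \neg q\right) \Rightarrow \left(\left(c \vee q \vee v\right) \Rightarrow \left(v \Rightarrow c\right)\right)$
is always true.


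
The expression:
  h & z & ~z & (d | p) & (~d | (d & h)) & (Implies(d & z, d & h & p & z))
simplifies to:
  False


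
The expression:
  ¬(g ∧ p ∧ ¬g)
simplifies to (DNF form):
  True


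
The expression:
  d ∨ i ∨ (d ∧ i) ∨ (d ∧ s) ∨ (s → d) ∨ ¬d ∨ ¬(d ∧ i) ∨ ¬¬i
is always true.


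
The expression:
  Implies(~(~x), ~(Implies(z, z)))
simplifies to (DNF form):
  ~x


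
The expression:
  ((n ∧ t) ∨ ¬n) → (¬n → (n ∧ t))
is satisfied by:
  {n: True}


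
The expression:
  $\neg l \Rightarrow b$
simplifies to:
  $b \vee l$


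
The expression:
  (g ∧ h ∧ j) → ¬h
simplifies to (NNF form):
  ¬g ∨ ¬h ∨ ¬j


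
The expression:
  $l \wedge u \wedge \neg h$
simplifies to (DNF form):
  $l \wedge u \wedge \neg h$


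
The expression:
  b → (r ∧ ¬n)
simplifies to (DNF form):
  (r ∧ ¬n) ∨ ¬b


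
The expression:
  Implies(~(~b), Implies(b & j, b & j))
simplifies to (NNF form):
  True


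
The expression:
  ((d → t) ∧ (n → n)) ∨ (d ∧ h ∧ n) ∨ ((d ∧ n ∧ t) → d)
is always true.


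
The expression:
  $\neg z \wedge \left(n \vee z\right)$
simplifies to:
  $n \wedge \neg z$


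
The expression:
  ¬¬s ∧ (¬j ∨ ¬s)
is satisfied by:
  {s: True, j: False}


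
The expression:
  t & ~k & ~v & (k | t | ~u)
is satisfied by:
  {t: True, v: False, k: False}


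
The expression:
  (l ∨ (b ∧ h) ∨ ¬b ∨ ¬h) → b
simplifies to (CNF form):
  b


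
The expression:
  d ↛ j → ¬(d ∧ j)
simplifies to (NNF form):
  True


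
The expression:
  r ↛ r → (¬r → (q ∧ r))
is always true.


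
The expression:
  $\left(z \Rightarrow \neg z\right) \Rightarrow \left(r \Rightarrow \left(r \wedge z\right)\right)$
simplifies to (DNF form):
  $z \vee \neg r$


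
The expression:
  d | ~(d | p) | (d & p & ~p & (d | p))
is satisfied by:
  {d: True, p: False}
  {p: False, d: False}
  {p: True, d: True}


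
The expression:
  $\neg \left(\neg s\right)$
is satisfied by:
  {s: True}


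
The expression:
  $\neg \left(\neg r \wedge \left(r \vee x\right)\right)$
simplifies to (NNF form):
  $r \vee \neg x$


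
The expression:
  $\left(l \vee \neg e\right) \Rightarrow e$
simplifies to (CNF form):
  $e$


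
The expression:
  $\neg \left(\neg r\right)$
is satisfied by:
  {r: True}


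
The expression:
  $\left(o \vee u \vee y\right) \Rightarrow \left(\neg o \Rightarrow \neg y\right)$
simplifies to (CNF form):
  $o \vee \neg y$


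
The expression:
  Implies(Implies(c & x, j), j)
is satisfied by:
  {x: True, j: True, c: True}
  {x: True, j: True, c: False}
  {j: True, c: True, x: False}
  {j: True, c: False, x: False}
  {x: True, c: True, j: False}


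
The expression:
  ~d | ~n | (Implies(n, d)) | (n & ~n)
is always true.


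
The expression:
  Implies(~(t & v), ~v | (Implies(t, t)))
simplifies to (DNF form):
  True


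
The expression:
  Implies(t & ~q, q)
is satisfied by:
  {q: True, t: False}
  {t: False, q: False}
  {t: True, q: True}


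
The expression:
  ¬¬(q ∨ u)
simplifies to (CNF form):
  q ∨ u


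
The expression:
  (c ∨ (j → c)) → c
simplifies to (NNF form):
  c ∨ j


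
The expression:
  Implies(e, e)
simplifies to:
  True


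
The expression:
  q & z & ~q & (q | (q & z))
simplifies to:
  False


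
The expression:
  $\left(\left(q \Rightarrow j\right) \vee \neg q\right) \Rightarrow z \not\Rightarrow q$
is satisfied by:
  {z: True, j: False, q: False}
  {q: True, z: True, j: False}
  {q: True, j: False, z: False}
  {z: True, j: True, q: False}


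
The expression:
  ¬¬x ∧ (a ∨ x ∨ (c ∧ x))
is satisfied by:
  {x: True}


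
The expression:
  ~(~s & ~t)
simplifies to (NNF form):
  s | t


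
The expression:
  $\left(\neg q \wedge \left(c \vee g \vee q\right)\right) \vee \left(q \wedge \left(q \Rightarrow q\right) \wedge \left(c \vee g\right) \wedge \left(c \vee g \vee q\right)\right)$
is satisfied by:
  {c: True, g: True}
  {c: True, g: False}
  {g: True, c: False}


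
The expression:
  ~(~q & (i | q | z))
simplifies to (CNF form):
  (q | ~i) & (q | ~z)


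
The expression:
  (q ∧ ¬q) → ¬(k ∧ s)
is always true.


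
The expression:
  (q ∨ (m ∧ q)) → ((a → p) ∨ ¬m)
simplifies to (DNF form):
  p ∨ ¬a ∨ ¬m ∨ ¬q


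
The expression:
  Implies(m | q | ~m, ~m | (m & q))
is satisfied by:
  {q: True, m: False}
  {m: False, q: False}
  {m: True, q: True}


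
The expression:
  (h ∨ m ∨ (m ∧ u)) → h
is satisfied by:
  {h: True, m: False}
  {m: False, h: False}
  {m: True, h: True}


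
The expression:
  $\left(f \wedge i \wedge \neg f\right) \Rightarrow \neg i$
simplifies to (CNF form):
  $\text{True}$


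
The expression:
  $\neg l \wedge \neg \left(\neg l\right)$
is never true.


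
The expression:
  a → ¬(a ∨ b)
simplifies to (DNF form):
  ¬a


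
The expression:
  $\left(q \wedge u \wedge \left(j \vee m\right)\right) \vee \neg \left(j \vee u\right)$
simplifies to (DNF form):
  $\left(u \wedge \neg u\right) \vee \left(\neg j \wedge \neg u\right) \vee \left(j \wedge q \wedge u\right) \vee \left(j \wedge q \wedge \neg j\right) \vee \left(j \wedge u \wedge \neg u\right) \vee \left(j \wedge \neg j \wedge \neg u\right) \vee \left(m \wedge q \wedge u\right) \vee \left(m \wedge q \wedge \neg j\right) \vee \left(m \wedge u \wedge \neg u\right) \vee \left(m \wedge \neg j \wedge \neg u\right) \vee \left(q \wedge u \wedge \neg u\right) \vee \left(q \wedge \neg j \wedge \neg u\right)$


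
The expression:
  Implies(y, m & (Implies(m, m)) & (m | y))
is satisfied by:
  {m: True, y: False}
  {y: False, m: False}
  {y: True, m: True}


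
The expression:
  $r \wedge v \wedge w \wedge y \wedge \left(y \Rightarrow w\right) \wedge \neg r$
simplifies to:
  $\text{False}$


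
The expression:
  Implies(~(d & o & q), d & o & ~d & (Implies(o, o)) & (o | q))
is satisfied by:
  {o: True, d: True, q: True}


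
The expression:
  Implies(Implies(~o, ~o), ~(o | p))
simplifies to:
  ~o & ~p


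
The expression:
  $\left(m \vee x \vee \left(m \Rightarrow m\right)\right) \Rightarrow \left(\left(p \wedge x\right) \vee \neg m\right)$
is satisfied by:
  {x: True, p: True, m: False}
  {x: True, p: False, m: False}
  {p: True, x: False, m: False}
  {x: False, p: False, m: False}
  {x: True, m: True, p: True}


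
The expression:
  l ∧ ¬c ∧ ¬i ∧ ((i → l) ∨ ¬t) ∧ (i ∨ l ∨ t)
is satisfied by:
  {l: True, i: False, c: False}


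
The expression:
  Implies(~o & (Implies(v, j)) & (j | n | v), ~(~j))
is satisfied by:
  {o: True, v: True, j: True, n: False}
  {o: True, v: True, j: False, n: False}
  {o: True, j: True, v: False, n: False}
  {o: True, j: False, v: False, n: False}
  {v: True, j: True, o: False, n: False}
  {v: True, j: False, o: False, n: False}
  {j: True, o: False, v: False, n: False}
  {j: False, o: False, v: False, n: False}
  {n: True, o: True, v: True, j: True}
  {n: True, o: True, v: True, j: False}
  {n: True, o: True, j: True, v: False}
  {n: True, o: True, j: False, v: False}
  {n: True, v: True, j: True, o: False}
  {n: True, v: True, j: False, o: False}
  {n: True, j: True, v: False, o: False}


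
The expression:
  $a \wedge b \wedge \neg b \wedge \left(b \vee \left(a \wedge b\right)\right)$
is never true.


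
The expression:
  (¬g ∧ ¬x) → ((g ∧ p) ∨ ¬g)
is always true.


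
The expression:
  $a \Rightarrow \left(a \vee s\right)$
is always true.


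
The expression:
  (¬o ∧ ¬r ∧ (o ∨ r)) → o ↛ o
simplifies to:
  True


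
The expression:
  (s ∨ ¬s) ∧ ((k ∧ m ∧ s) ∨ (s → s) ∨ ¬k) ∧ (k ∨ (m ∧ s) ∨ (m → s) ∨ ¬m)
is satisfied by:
  {s: True, k: True, m: False}
  {s: True, m: False, k: False}
  {k: True, m: False, s: False}
  {k: False, m: False, s: False}
  {s: True, k: True, m: True}
  {s: True, m: True, k: False}
  {k: True, m: True, s: False}


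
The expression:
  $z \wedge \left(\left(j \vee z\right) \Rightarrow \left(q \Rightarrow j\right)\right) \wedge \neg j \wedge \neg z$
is never true.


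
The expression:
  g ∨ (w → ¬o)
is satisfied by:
  {g: True, w: False, o: False}
  {w: False, o: False, g: False}
  {o: True, g: True, w: False}
  {o: True, w: False, g: False}
  {g: True, w: True, o: False}
  {w: True, g: False, o: False}
  {o: True, w: True, g: True}


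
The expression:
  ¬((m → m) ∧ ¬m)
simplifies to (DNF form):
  m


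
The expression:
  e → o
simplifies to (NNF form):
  o ∨ ¬e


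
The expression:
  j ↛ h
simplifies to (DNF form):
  j ∧ ¬h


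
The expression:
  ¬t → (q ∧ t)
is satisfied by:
  {t: True}


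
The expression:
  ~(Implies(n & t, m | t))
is never true.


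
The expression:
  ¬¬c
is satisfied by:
  {c: True}


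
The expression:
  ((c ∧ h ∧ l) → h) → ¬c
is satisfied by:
  {c: False}


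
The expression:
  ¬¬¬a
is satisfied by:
  {a: False}


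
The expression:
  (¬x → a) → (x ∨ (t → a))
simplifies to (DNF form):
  True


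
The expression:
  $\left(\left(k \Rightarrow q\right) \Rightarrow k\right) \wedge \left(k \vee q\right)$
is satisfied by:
  {k: True}


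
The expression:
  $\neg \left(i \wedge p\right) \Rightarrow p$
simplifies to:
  $p$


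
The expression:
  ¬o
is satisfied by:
  {o: False}


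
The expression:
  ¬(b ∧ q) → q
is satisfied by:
  {q: True}


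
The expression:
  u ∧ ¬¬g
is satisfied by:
  {u: True, g: True}


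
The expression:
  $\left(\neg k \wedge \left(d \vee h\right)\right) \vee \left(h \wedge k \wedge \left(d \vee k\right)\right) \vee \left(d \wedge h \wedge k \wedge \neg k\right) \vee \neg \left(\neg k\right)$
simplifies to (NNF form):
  $d \vee h \vee k$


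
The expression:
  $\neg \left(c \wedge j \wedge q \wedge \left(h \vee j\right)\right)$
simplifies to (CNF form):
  $\neg c \vee \neg j \vee \neg q$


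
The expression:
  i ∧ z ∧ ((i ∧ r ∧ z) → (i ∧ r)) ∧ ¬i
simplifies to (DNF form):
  False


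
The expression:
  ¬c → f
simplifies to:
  c ∨ f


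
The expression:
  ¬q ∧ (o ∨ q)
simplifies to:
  o ∧ ¬q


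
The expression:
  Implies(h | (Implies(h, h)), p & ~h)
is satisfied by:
  {p: True, h: False}


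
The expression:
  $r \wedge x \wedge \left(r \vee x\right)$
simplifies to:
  $r \wedge x$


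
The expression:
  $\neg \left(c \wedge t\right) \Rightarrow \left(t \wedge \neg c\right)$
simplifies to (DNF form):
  $t$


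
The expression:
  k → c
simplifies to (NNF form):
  c ∨ ¬k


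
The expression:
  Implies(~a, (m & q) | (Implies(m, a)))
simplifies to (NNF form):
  a | q | ~m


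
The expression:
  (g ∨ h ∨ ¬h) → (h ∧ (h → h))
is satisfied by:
  {h: True}


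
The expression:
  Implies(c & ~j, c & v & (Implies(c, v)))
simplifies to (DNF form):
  j | v | ~c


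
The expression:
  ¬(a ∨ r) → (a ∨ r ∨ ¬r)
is always true.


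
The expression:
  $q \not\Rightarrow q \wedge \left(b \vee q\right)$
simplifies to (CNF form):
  $\text{False}$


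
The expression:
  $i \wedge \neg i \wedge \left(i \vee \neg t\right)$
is never true.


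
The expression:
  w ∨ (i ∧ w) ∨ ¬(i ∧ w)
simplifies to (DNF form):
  True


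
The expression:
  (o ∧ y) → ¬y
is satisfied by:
  {o: False, y: False}
  {y: True, o: False}
  {o: True, y: False}


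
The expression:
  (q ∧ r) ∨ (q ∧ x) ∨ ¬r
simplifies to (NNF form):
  q ∨ ¬r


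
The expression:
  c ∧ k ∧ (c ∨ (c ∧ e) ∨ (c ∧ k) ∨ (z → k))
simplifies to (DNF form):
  c ∧ k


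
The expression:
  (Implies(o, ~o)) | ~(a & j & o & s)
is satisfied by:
  {s: False, o: False, a: False, j: False}
  {j: True, s: False, o: False, a: False}
  {a: True, s: False, o: False, j: False}
  {j: True, a: True, s: False, o: False}
  {o: True, j: False, s: False, a: False}
  {j: True, o: True, s: False, a: False}
  {a: True, o: True, j: False, s: False}
  {j: True, a: True, o: True, s: False}
  {s: True, a: False, o: False, j: False}
  {j: True, s: True, a: False, o: False}
  {a: True, s: True, j: False, o: False}
  {j: True, a: True, s: True, o: False}
  {o: True, s: True, a: False, j: False}
  {j: True, o: True, s: True, a: False}
  {a: True, o: True, s: True, j: False}


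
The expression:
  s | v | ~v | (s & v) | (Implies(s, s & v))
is always true.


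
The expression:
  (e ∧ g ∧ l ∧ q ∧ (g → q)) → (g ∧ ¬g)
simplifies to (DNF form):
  ¬e ∨ ¬g ∨ ¬l ∨ ¬q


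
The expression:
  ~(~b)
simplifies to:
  b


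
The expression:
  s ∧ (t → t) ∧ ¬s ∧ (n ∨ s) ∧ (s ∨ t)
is never true.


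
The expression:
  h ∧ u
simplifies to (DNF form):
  h ∧ u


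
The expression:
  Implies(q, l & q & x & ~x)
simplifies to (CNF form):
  ~q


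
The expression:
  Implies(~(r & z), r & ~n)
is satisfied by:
  {r: True, z: True, n: False}
  {r: True, z: False, n: False}
  {r: True, n: True, z: True}


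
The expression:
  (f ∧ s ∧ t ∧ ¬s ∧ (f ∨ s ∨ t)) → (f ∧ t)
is always true.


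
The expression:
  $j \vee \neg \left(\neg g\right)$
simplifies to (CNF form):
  $g \vee j$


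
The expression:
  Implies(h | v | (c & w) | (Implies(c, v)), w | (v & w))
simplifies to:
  w | (c & ~h & ~v)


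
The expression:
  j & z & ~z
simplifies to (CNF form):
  False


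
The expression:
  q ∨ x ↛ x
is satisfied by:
  {q: True}


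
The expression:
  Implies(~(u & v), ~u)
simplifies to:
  v | ~u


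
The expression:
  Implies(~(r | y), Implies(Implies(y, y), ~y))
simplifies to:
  True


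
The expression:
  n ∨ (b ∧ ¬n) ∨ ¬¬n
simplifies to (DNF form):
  b ∨ n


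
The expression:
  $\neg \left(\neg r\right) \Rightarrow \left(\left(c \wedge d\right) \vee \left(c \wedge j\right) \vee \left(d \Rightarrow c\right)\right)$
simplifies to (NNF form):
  $c \vee \neg d \vee \neg r$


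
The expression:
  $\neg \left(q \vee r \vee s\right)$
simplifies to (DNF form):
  $\neg q \wedge \neg r \wedge \neg s$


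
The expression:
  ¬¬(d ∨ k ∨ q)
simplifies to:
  d ∨ k ∨ q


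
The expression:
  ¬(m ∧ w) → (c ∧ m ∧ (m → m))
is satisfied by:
  {c: True, w: True, m: True}
  {c: True, m: True, w: False}
  {w: True, m: True, c: False}


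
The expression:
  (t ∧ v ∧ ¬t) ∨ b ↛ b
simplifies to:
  False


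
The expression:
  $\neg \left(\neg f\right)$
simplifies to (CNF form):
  $f$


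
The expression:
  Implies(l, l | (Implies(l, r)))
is always true.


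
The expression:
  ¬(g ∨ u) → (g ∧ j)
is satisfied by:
  {g: True, u: True}
  {g: True, u: False}
  {u: True, g: False}


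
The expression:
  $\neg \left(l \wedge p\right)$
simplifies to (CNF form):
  $\neg l \vee \neg p$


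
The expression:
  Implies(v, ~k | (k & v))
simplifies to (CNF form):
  True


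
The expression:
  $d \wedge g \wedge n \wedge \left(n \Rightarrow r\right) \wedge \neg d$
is never true.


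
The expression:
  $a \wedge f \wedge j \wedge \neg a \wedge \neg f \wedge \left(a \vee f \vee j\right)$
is never true.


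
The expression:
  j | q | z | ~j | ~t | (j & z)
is always true.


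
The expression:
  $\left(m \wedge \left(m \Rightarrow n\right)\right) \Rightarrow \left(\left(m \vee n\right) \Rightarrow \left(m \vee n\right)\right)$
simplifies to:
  $\text{True}$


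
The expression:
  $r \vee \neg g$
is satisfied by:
  {r: True, g: False}
  {g: False, r: False}
  {g: True, r: True}


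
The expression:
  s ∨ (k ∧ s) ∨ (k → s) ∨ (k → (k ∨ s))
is always true.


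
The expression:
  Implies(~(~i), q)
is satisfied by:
  {q: True, i: False}
  {i: False, q: False}
  {i: True, q: True}


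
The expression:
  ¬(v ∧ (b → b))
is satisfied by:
  {v: False}


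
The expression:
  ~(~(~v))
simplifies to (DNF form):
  ~v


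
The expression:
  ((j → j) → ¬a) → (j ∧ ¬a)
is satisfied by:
  {a: True, j: True}
  {a: True, j: False}
  {j: True, a: False}


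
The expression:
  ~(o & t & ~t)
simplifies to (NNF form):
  True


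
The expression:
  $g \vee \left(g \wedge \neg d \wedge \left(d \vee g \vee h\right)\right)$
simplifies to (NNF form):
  $g$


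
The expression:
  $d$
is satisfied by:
  {d: True}


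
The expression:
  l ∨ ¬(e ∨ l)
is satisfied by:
  {l: True, e: False}
  {e: False, l: False}
  {e: True, l: True}


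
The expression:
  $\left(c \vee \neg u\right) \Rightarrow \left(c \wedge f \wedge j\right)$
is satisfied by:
  {u: True, j: True, f: True, c: False}
  {u: True, j: True, f: False, c: False}
  {u: True, f: True, j: False, c: False}
  {u: True, f: False, j: False, c: False}
  {c: True, u: True, j: True, f: True}
  {c: True, j: True, f: True, u: False}


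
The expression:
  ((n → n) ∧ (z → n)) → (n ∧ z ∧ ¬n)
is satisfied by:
  {z: True, n: False}


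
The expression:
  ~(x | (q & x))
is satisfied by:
  {x: False}


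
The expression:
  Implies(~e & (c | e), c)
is always true.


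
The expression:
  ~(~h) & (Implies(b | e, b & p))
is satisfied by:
  {h: True, p: True, e: False, b: False}
  {h: True, e: False, p: False, b: False}
  {h: True, b: True, p: True, e: False}
  {h: True, b: True, e: True, p: True}


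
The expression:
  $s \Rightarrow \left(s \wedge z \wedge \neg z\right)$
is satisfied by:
  {s: False}


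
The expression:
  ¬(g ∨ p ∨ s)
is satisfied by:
  {g: False, p: False, s: False}


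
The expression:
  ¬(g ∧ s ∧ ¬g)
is always true.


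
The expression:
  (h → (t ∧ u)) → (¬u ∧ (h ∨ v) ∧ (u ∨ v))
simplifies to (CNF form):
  (h ∨ v) ∧ (h ∨ ¬u) ∧ (¬t ∨ ¬u) ∧ (h ∨ v ∨ ¬t) ∧ (h ∨ v ∨ ¬u) ∧ (h ∨ ¬t ∨ ¬u) ∧ (v ∨ ¬t ∨ ¬u)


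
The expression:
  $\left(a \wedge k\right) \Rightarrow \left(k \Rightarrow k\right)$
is always true.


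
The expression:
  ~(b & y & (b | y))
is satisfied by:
  {y: False, b: False}
  {b: True, y: False}
  {y: True, b: False}


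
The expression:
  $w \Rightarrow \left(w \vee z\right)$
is always true.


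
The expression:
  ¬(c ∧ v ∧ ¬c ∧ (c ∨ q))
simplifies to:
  True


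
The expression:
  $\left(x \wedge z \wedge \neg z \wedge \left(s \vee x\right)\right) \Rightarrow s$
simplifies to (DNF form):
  $\text{True}$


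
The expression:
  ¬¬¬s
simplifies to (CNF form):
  ¬s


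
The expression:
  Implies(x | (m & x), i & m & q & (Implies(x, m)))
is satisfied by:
  {q: True, m: True, i: True, x: False}
  {q: True, m: True, i: False, x: False}
  {q: True, i: True, m: False, x: False}
  {q: True, i: False, m: False, x: False}
  {m: True, i: True, q: False, x: False}
  {m: True, i: False, q: False, x: False}
  {i: True, q: False, m: False, x: False}
  {i: False, q: False, m: False, x: False}
  {x: True, q: True, m: True, i: True}


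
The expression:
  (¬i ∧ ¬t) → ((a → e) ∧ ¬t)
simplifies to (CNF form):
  e ∨ i ∨ t ∨ ¬a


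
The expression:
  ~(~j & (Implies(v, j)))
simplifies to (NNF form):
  j | v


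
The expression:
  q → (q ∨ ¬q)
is always true.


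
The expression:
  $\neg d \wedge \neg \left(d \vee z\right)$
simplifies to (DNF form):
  $\neg d \wedge \neg z$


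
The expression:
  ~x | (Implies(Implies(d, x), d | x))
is always true.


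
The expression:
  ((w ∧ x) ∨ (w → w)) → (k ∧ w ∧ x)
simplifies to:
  k ∧ w ∧ x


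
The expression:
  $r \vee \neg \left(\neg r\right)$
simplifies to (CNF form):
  $r$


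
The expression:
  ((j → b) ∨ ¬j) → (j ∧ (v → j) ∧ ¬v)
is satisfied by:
  {j: True, v: False, b: False}
  {b: True, j: True, v: False}
  {v: True, j: True, b: False}


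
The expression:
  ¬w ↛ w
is always true.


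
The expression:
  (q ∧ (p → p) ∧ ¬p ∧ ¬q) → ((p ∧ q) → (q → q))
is always true.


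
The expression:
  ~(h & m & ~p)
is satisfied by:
  {p: True, h: False, m: False}
  {h: False, m: False, p: False}
  {p: True, m: True, h: False}
  {m: True, h: False, p: False}
  {p: True, h: True, m: False}
  {h: True, p: False, m: False}
  {p: True, m: True, h: True}


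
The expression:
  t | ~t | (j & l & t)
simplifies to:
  True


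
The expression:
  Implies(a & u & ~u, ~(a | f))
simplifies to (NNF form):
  True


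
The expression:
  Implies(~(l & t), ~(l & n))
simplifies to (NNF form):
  t | ~l | ~n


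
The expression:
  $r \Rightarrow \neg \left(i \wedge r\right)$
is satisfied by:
  {i: False, r: False}
  {r: True, i: False}
  {i: True, r: False}


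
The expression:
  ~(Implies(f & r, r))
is never true.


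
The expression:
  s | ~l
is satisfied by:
  {s: True, l: False}
  {l: False, s: False}
  {l: True, s: True}


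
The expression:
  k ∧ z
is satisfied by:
  {z: True, k: True}


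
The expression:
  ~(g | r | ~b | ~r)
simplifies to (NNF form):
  False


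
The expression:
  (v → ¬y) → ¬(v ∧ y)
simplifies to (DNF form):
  True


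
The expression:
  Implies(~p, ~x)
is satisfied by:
  {p: True, x: False}
  {x: False, p: False}
  {x: True, p: True}


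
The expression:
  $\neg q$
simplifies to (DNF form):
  $\neg q$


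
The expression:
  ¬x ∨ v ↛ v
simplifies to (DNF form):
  ¬x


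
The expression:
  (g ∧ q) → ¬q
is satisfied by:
  {g: False, q: False}
  {q: True, g: False}
  {g: True, q: False}


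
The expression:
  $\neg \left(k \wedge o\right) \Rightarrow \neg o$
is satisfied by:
  {k: True, o: False}
  {o: False, k: False}
  {o: True, k: True}


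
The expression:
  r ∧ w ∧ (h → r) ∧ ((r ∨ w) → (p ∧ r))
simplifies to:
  p ∧ r ∧ w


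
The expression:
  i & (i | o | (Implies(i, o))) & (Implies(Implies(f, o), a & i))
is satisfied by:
  {a: True, i: True, f: True, o: False}
  {a: True, i: True, f: False, o: False}
  {a: True, o: True, i: True, f: True}
  {a: True, o: True, i: True, f: False}
  {i: True, f: True, o: False, a: False}


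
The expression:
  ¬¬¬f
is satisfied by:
  {f: False}


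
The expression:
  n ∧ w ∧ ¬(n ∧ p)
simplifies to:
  n ∧ w ∧ ¬p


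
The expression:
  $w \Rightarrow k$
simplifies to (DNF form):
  $k \vee \neg w$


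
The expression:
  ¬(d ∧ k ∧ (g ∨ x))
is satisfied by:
  {x: False, g: False, k: False, d: False}
  {g: True, d: False, x: False, k: False}
  {x: True, d: False, g: False, k: False}
  {g: True, x: True, d: False, k: False}
  {d: True, x: False, g: False, k: False}
  {d: True, g: True, x: False, k: False}
  {d: True, x: True, g: False, k: False}
  {d: True, g: True, x: True, k: False}
  {k: True, d: False, x: False, g: False}
  {k: True, g: True, d: False, x: False}
  {k: True, x: True, d: False, g: False}
  {k: True, g: True, x: True, d: False}
  {k: True, d: True, x: False, g: False}


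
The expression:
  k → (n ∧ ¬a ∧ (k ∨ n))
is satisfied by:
  {n: True, a: False, k: False}
  {a: False, k: False, n: False}
  {n: True, a: True, k: False}
  {a: True, n: False, k: False}
  {k: True, n: True, a: False}


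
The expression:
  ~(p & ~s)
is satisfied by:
  {s: True, p: False}
  {p: False, s: False}
  {p: True, s: True}


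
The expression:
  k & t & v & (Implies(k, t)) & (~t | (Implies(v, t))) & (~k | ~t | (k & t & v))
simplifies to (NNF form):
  k & t & v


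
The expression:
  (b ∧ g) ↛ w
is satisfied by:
  {b: True, g: True, w: False}


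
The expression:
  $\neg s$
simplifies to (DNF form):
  $\neg s$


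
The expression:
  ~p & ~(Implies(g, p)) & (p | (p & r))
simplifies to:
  False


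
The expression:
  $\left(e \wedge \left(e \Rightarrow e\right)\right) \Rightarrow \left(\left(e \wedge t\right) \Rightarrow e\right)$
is always true.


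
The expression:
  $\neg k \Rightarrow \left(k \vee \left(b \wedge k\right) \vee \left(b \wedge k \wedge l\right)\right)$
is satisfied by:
  {k: True}


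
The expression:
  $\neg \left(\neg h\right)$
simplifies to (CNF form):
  $h$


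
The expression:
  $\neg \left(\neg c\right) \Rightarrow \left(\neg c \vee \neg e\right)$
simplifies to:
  $\neg c \vee \neg e$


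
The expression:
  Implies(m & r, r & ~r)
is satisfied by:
  {m: False, r: False}
  {r: True, m: False}
  {m: True, r: False}


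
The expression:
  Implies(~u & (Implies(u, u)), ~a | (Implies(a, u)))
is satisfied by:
  {u: True, a: False}
  {a: False, u: False}
  {a: True, u: True}


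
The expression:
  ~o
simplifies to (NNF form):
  ~o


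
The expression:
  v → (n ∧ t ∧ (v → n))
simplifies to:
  (n ∧ t) ∨ ¬v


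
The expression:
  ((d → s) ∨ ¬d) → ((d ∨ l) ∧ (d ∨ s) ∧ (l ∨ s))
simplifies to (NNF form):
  d ∨ (l ∧ s)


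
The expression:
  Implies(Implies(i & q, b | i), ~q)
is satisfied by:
  {q: False}


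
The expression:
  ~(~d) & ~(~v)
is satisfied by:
  {d: True, v: True}


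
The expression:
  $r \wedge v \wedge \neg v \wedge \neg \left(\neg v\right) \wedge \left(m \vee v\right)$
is never true.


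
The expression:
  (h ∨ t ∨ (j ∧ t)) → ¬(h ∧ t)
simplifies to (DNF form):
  ¬h ∨ ¬t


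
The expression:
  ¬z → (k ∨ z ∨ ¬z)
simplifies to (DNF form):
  True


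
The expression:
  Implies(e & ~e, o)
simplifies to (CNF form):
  True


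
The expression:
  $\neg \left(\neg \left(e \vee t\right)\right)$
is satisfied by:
  {t: True, e: True}
  {t: True, e: False}
  {e: True, t: False}


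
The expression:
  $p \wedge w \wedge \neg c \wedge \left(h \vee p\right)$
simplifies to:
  $p \wedge w \wedge \neg c$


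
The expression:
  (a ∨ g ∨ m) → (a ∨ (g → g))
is always true.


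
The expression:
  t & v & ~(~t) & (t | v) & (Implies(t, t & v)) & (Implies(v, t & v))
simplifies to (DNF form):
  t & v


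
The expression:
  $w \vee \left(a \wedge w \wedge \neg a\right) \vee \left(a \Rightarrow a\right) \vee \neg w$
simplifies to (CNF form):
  $\text{True}$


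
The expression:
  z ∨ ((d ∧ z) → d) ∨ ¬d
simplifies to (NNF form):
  True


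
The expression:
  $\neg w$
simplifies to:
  $\neg w$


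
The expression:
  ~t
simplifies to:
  ~t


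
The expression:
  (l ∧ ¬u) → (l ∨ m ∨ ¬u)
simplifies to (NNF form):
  True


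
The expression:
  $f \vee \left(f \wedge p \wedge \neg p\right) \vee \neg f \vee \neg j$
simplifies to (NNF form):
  $\text{True}$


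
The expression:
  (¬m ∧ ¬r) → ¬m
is always true.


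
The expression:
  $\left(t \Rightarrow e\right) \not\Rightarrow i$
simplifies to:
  $\neg i \wedge \left(e \vee \neg t\right)$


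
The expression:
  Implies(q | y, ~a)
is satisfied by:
  {q: False, a: False, y: False}
  {y: True, q: False, a: False}
  {q: True, y: False, a: False}
  {y: True, q: True, a: False}
  {a: True, y: False, q: False}


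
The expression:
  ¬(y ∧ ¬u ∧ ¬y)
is always true.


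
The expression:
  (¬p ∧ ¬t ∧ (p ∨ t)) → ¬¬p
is always true.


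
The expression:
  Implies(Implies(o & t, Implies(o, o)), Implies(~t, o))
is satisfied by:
  {t: True, o: True}
  {t: True, o: False}
  {o: True, t: False}


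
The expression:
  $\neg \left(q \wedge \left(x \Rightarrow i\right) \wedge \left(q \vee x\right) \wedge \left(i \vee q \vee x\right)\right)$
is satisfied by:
  {x: True, i: False, q: False}
  {i: False, q: False, x: False}
  {x: True, i: True, q: False}
  {i: True, x: False, q: False}
  {q: True, x: True, i: False}


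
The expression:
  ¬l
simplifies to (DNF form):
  ¬l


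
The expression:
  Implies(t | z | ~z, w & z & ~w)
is never true.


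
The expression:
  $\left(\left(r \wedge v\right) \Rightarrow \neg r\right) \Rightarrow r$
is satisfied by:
  {r: True}


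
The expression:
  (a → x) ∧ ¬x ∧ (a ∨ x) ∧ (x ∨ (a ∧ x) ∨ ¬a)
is never true.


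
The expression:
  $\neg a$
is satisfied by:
  {a: False}


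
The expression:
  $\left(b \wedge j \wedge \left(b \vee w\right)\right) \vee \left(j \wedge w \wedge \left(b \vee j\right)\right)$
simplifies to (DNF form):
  $\left(b \wedge j\right) \vee \left(j \wedge w\right)$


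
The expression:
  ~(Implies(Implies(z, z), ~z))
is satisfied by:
  {z: True}


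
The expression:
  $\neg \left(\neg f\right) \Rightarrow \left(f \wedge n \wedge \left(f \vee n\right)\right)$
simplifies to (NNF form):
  $n \vee \neg f$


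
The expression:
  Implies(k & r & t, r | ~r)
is always true.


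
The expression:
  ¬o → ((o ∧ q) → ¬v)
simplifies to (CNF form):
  True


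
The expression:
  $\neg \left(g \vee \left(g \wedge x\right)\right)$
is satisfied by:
  {g: False}


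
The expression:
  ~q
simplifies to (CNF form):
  ~q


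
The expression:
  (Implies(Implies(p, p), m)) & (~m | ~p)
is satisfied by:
  {m: True, p: False}


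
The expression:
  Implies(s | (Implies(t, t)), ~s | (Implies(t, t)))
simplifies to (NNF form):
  True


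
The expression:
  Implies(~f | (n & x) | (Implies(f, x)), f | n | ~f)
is always true.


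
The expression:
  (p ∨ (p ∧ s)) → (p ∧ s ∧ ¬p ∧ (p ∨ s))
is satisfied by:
  {p: False}


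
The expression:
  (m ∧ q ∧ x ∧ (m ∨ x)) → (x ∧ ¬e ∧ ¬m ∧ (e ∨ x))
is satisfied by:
  {m: False, q: False, x: False}
  {x: True, m: False, q: False}
  {q: True, m: False, x: False}
  {x: True, q: True, m: False}
  {m: True, x: False, q: False}
  {x: True, m: True, q: False}
  {q: True, m: True, x: False}


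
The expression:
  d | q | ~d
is always true.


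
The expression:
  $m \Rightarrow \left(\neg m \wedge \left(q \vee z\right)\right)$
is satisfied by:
  {m: False}


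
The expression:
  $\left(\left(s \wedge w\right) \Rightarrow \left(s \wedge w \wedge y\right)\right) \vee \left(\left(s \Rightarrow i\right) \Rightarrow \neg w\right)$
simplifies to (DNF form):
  $y \vee \neg i \vee \neg s \vee \neg w$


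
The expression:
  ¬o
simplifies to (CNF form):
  ¬o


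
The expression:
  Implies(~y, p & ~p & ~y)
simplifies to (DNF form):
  y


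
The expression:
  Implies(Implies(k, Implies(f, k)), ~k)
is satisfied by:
  {k: False}


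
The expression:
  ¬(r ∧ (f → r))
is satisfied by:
  {r: False}


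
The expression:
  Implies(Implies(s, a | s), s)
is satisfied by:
  {s: True}


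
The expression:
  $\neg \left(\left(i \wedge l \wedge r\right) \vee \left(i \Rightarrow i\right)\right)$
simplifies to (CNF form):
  $\text{False}$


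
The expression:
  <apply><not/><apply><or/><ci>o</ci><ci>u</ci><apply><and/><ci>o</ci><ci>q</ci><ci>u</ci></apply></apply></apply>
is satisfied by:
  {u: False, o: False}


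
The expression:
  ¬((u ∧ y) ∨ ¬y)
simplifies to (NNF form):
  y ∧ ¬u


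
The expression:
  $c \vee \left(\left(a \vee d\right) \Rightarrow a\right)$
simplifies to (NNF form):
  $a \vee c \vee \neg d$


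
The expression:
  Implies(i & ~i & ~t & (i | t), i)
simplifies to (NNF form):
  True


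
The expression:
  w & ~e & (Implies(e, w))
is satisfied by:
  {w: True, e: False}


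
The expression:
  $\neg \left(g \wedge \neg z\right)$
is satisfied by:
  {z: True, g: False}
  {g: False, z: False}
  {g: True, z: True}


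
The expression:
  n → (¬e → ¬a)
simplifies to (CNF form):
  e ∨ ¬a ∨ ¬n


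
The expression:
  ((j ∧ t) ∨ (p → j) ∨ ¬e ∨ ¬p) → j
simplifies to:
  j ∨ (e ∧ p)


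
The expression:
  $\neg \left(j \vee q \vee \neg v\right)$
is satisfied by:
  {v: True, q: False, j: False}


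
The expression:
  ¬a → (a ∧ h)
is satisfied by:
  {a: True}


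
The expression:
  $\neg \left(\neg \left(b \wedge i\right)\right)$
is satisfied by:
  {i: True, b: True}


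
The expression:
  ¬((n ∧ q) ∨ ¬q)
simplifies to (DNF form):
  q ∧ ¬n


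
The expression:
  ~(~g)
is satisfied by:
  {g: True}


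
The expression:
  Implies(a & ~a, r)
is always true.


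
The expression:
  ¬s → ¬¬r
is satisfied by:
  {r: True, s: True}
  {r: True, s: False}
  {s: True, r: False}


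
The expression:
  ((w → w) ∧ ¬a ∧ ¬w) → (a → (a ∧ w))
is always true.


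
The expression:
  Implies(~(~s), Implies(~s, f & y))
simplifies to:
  True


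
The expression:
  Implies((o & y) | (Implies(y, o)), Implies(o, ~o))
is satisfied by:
  {o: False}


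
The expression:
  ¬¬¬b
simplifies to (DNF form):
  ¬b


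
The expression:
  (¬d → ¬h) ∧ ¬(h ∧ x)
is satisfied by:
  {d: True, h: False, x: False}
  {d: False, h: False, x: False}
  {x: True, d: True, h: False}
  {x: True, d: False, h: False}
  {h: True, d: True, x: False}


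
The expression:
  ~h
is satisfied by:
  {h: False}


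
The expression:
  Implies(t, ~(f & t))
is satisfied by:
  {t: False, f: False}
  {f: True, t: False}
  {t: True, f: False}


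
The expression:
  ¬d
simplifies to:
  ¬d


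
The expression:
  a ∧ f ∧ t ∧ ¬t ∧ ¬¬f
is never true.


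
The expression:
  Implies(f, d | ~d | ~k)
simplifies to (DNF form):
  True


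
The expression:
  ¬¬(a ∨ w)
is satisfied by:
  {a: True, w: True}
  {a: True, w: False}
  {w: True, a: False}


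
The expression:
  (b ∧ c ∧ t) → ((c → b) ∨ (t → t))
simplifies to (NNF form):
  True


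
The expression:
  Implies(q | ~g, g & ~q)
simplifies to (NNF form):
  g & ~q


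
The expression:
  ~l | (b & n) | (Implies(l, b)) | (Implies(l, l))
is always true.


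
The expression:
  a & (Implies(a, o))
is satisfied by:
  {a: True, o: True}


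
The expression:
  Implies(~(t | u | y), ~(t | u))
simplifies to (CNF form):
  True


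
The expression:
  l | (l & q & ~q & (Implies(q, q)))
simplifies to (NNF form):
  l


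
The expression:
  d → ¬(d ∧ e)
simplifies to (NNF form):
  ¬d ∨ ¬e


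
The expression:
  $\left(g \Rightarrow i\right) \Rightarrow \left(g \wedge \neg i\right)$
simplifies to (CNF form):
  $g \wedge \neg i$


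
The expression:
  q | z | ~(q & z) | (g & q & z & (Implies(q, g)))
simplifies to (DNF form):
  True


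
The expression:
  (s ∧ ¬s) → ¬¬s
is always true.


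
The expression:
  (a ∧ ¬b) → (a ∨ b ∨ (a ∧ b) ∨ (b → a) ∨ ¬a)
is always true.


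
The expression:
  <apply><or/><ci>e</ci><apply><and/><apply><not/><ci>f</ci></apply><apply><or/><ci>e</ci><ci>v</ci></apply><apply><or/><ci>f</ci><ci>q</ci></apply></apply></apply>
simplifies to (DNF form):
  <apply><or/><ci>e</ci><apply><and/><ci>q</ci><ci>v</ci><apply><not/><ci>f</ci></apply></apply></apply>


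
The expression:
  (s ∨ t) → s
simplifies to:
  s ∨ ¬t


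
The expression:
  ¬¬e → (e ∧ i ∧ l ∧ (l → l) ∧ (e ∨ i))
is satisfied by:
  {i: True, l: True, e: False}
  {i: True, l: False, e: False}
  {l: True, i: False, e: False}
  {i: False, l: False, e: False}
  {i: True, e: True, l: True}


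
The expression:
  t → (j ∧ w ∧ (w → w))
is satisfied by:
  {j: True, w: True, t: False}
  {j: True, w: False, t: False}
  {w: True, j: False, t: False}
  {j: False, w: False, t: False}
  {t: True, j: True, w: True}


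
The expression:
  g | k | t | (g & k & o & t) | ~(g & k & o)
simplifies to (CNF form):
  True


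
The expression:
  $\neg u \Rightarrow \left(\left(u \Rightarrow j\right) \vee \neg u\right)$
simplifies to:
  $\text{True}$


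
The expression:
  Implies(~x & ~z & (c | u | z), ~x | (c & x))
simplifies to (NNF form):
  True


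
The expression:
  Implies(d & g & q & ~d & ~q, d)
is always true.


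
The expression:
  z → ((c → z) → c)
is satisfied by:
  {c: True, z: False}
  {z: False, c: False}
  {z: True, c: True}


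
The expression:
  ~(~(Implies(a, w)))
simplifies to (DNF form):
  w | ~a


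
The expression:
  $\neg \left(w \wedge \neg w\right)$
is always true.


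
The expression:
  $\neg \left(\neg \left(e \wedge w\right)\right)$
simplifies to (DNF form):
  $e \wedge w$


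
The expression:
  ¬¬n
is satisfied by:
  {n: True}


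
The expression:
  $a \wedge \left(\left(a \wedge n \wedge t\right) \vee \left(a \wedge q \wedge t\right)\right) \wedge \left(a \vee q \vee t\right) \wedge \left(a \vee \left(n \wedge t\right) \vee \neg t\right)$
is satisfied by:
  {t: True, a: True, n: True, q: True}
  {t: True, a: True, n: True, q: False}
  {t: True, a: True, q: True, n: False}


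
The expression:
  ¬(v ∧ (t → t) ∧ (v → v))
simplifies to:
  ¬v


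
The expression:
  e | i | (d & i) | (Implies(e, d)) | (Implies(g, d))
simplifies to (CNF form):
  True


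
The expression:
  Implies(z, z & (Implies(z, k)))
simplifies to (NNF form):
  k | ~z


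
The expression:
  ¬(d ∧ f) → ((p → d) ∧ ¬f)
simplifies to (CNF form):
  (d ∨ ¬f) ∧ (d ∨ ¬p)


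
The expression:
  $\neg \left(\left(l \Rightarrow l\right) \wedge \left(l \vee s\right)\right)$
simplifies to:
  $\neg l \wedge \neg s$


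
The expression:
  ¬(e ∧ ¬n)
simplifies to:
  n ∨ ¬e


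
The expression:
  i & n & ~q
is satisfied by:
  {i: True, n: True, q: False}


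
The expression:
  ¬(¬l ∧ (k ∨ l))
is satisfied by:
  {l: True, k: False}
  {k: False, l: False}
  {k: True, l: True}


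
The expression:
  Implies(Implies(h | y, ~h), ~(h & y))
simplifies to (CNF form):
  True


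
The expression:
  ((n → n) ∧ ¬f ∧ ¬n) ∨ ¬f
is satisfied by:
  {f: False}


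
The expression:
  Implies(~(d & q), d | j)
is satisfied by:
  {d: True, j: True}
  {d: True, j: False}
  {j: True, d: False}


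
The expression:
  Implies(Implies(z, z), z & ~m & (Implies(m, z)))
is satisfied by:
  {z: True, m: False}


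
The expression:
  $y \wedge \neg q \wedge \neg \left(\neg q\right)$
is never true.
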